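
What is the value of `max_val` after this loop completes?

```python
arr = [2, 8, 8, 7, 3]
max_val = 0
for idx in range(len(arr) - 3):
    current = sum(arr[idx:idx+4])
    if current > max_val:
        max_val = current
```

Max sum of 4-element window in [2, 8, 8, 7, 3]
`max_val` takes the values: 0 → 25 → 26

Answer: 26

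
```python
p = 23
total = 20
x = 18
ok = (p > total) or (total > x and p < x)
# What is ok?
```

Trace:
`p = 23` → p = 23
`total = 20` → total = 20
`x = 18` → x = 18
`ok = (p > total) or (total > x and p < x)` → ok = True
So ok = True

Answer: True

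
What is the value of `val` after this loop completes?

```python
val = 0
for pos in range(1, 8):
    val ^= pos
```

XOR of 1 to 7
`val` takes the values: 0 → 1 → 3 → 0 → 4 → 1 → 7 → 0

Answer: 0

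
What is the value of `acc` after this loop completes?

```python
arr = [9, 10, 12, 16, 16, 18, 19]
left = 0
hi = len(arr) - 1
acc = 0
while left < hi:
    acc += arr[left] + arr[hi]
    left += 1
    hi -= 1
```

Sum of pairs from ends
`acc` takes the values: 0 → 28 → 56 → 84

Answer: 84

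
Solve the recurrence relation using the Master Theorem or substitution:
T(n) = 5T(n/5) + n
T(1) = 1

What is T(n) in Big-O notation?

By Master Theorem: a=5, b=5, f(n)=n. Since log_5(5) = 1 and f(n) = Θ(n^1), Case 2 applies. T(n) = O(n log n).

Answer: O(n log n)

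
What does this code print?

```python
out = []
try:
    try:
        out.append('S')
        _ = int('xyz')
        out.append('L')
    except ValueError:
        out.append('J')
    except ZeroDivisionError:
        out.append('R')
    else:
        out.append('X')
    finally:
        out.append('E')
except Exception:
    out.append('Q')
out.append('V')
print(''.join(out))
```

Execution trace: 'S' (inner try body) → 'J' (inner except ValueError) → 'E' (inner finally) → 'V' (after the try/except). Output: SJEV

Answer: SJEV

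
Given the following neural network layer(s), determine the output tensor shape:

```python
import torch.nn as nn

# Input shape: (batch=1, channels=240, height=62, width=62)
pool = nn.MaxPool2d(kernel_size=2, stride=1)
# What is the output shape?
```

Input: (1, 240, 62, 62) -> Output: (1, 240, 61, 61)

Answer: (1, 240, 61, 61)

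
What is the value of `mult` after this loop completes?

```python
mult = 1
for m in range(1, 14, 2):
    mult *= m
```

Product of 1, 3, 5, ... up to 13
`mult` takes the values: 1 → 3 → 15 → 105 → 945 → 10395 → 135135

Answer: 135135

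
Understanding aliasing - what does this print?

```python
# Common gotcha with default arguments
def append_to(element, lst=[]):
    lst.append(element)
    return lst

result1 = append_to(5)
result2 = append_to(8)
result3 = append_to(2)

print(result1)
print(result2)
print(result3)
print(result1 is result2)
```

Key concept: mutable default argument gotcha.
Step by step:
`result1 = append_to(5)` → result1 = [5]
`result2 = append_to(8)` → result1 = [5, 8] (same object as result2); result2 = [5, 8] (same object as result1)
`result3 = append_to(2)` → result1 = [5, 8, 2] (same object as result2, result3); result2 = [5, 8, 2] (same object as result1, result3); result3 = [5, 8, 2] (same object as result1, result2)
`print(result1)` → prints [5, 8, 2]
`print(result2)` → prints [5, 8, 2]
`print(result3)` → prints [5, 8, 2]
`print(result1 is result2)` → prints True

Answer:
[5, 8, 2]
[5, 8, 2]
[5, 8, 2]
True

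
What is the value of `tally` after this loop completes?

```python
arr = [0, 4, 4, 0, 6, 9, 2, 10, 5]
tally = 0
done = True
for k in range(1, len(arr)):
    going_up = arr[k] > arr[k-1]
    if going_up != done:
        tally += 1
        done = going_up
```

Count direction changes in [0, 4, 4, 0, 6, 9, 2, 10, 5]
`tally` takes the values: 0 → 1 → 2 → 3 → 4 → 5

Answer: 5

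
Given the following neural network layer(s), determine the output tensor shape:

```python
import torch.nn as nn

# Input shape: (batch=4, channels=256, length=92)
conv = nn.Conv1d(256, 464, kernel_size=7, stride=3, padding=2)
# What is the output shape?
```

Input: (4, 256, 92) -> Output: (4, 464, 30)

Answer: (4, 464, 30)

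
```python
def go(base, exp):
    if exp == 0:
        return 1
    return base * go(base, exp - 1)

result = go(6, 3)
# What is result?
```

go(6, 3) = 6 * 6 * 6 = 216

Answer: 216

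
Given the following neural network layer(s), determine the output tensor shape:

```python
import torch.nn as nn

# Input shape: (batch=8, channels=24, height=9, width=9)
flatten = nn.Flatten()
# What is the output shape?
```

Input: (8, 24, 9, 9) -> Output: (8, 1944)

Answer: (8, 1944)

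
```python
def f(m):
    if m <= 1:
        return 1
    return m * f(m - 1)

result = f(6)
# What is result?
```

f(6) = 6 * 5 * 4 * 3 * 2 * 1 = 720

Answer: 720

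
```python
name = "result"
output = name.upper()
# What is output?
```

Trace:
`name = "result"` → name = 'result'
`output = name.upper()` → output = 'RESULT'
So output = 'RESULT'

Answer: 'RESULT'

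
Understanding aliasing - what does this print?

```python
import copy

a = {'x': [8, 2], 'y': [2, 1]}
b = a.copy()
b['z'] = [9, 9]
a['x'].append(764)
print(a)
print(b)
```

Key concept: shallow copy of dict with mutable values.
Step by step:
`a = {'x': [8, 2], 'y': [2, 1]}` → a = {'x': [8, 2], 'y': [2, 1]}
`b = a.copy()` → b = {'x': [8, 2], 'y': [2, 1]}
`b['z'] = [9, 9]` → b = {'x': [8, 2], 'y': [2, 1], 'z': [9, 9]}
`a['x'].append(764)` → a = {'x': [8, 2, 764], 'y': [2, 1]}; b = {'x': [8, 2, 764], 'y': [2, 1], 'z': [9, 9]}
`print(a)` → prints {'x': [8, 2, 764], 'y': [2, 1]}
`print(b)` → prints {'x': [8, 2, 764], 'y': [2, 1], 'z': [9, 9]}

Answer:
{'x': [8, 2, 764], 'y': [2, 1]}
{'x': [8, 2, 764], 'y': [2, 1], 'z': [9, 9]}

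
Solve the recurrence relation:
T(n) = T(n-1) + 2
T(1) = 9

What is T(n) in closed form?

Unrolling: T(n) = T(1) + 2·(n-1) = 9 + 2(n-1) = 2n + 7.

Answer: T(n) = 2n + 7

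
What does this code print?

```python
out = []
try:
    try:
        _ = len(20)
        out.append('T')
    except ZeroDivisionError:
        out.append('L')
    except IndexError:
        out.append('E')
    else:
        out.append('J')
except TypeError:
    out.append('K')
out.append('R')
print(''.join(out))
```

Execution trace: 'K' (outer except TypeError) → 'R' (after the try/except). Output: KR

Answer: KR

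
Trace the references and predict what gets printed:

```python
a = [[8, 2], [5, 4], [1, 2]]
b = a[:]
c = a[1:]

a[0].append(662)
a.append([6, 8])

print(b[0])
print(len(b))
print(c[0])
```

Key concept: slice with nested mutation.
Step by step:
`a = [[8, 2], [5, 4], [1, 2]]` → a = [[8, 2], [5, 4], [1, 2]]
`b = a[:]` → b = [[8, 2], [5, 4], [1, 2]]
`c = a[1:]` → c = [[5, 4], [1, 2]]
`a[0].append(662)` → a = [[8, 2, 662], [5, 4], [1, 2]]; b = [[8, 2, 662], [5, 4], [1, 2]]
`a.append([6, 8])` → a = [[8, 2, 662], [5, 4], [1, 2], [6, 8]]
`print(b[0])` → prints [8, 2, 662]
`print(len(b))` → prints 3
`print(c[0])` → prints [5, 4]

Answer:
[8, 2, 662]
3
[5, 4]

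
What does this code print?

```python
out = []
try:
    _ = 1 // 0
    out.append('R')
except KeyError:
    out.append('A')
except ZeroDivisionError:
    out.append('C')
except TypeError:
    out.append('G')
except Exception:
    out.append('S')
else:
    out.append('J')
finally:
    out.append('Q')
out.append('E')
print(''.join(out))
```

Execution trace: 'C' (except ZeroDivisionError) → 'Q' (finally) → 'E' (after the try/except). Output: CQE

Answer: CQE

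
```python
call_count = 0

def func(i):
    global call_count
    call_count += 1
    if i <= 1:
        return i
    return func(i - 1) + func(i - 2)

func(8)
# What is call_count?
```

Calls(i) = 1 + Calls(i-1) + Calls(i-2); Calls(0)=Calls(1)=1. For i=8 this gives 67.

Answer: 67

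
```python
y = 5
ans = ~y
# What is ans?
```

Trace:
`y = 5` → y = 5
`ans = ~y` → ans = -6
So ans = -6

Answer: -6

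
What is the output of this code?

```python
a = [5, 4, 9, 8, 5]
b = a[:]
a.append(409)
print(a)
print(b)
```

Key concept: slice [:] creates copy.
Step by step:
`a = [5, 4, 9, 8, 5]` → a = [5, 4, 9, 8, 5]
`b = a[:]` → b = [5, 4, 9, 8, 5]
`a.append(409)` → a = [5, 4, 9, 8, 5, 409]
`print(a)` → prints [5, 4, 9, 8, 5, 409]
`print(b)` → prints [5, 4, 9, 8, 5]

Answer:
[5, 4, 9, 8, 5, 409]
[5, 4, 9, 8, 5]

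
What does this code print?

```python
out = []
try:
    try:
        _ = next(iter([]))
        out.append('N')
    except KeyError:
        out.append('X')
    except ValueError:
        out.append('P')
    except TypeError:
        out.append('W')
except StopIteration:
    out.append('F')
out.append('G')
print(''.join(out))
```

Execution trace: 'F' (outer except StopIteration) → 'G' (after the try/except). Output: FG

Answer: FG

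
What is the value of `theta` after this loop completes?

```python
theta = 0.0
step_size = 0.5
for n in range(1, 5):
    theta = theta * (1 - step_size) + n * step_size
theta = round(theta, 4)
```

Moving average with lr=0.5
`theta` takes the values: 0.0 → 0.5 → 1.25 → 2.125 → 3.0625

Answer: 3.0625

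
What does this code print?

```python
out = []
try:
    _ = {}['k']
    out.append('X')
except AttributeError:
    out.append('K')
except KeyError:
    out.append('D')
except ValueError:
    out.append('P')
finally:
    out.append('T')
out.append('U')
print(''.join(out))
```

Execution trace: 'D' (except KeyError) → 'T' (finally) → 'U' (after the try/except). Output: DTU

Answer: DTU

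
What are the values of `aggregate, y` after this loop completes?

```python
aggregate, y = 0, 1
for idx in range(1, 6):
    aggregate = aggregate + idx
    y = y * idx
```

Sum and factorial of 1 to 5
`aggregate, y` takes the values: (0, 1) → (1, 1) → (3, 1) → (3, 2) → (6, 2) → (6, 6) → (10, 6) → (10, 24) → (15, 24) → (15, 120)

Answer: 15, 120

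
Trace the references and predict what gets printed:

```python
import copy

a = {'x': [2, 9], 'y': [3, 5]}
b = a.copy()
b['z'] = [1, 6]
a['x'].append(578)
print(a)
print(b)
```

Key concept: shallow copy of dict with mutable values.
Step by step:
`a = {'x': [2, 9], 'y': [3, 5]}` → a = {'x': [2, 9], 'y': [3, 5]}
`b = a.copy()` → b = {'x': [2, 9], 'y': [3, 5]}
`b['z'] = [1, 6]` → b = {'x': [2, 9], 'y': [3, 5], 'z': [1, 6]}
`a['x'].append(578)` → a = {'x': [2, 9, 578], 'y': [3, 5]}; b = {'x': [2, 9, 578], 'y': [3, 5], 'z': [1, 6]}
`print(a)` → prints {'x': [2, 9, 578], 'y': [3, 5]}
`print(b)` → prints {'x': [2, 9, 578], 'y': [3, 5], 'z': [1, 6]}

Answer:
{'x': [2, 9, 578], 'y': [3, 5]}
{'x': [2, 9, 578], 'y': [3, 5], 'z': [1, 6]}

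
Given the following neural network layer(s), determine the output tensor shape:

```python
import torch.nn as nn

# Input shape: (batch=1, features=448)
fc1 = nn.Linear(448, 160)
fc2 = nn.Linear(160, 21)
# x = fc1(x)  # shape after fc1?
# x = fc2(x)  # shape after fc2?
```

Input: (1, 448) -> after fc1: (1, 160) -> Output: (1, 21)

Answer: (1, 21)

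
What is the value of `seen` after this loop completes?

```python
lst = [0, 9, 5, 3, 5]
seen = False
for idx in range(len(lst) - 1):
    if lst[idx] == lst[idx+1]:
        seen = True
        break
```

Check consecutive duplicates in [0, 9, 5, 3, 5]
`seen` takes the values: False

Answer: False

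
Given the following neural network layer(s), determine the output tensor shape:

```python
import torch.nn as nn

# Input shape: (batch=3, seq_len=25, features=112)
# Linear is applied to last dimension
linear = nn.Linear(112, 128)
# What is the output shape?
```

Input: (3, 25, 112) -> Output: (3, 25, 128)

Answer: (3, 25, 128)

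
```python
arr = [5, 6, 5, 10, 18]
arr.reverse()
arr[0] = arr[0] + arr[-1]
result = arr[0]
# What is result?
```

Trace:
`arr = [5, 6, 5, 10, 18]` → arr = [5, 6, 5, 10, 18]
`arr.reverse()` → arr = [18, 10, 5, 6, 5]
`arr[0] = arr[0] + arr[-1]` → arr = [23, 10, 5, 6, 5]
`result = arr[0]` → result = 23
So result = 23

Answer: 23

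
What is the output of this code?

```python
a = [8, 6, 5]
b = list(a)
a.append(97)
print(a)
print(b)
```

Key concept: list() constructor creates copy.
Step by step:
`a = [8, 6, 5]` → a = [8, 6, 5]
`b = list(a)` → b = [8, 6, 5]
`a.append(97)` → a = [8, 6, 5, 97]
`print(a)` → prints [8, 6, 5, 97]
`print(b)` → prints [8, 6, 5]

Answer:
[8, 6, 5, 97]
[8, 6, 5]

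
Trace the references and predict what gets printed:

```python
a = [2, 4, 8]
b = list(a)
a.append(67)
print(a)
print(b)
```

Key concept: list() constructor creates copy.
Step by step:
`a = [2, 4, 8]` → a = [2, 4, 8]
`b = list(a)` → b = [2, 4, 8]
`a.append(67)` → a = [2, 4, 8, 67]
`print(a)` → prints [2, 4, 8, 67]
`print(b)` → prints [2, 4, 8]

Answer:
[2, 4, 8, 67]
[2, 4, 8]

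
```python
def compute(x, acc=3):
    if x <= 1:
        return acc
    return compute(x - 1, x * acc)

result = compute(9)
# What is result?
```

Accumulator trace (n, acc): (9, 3) -> (8, 27) -> (7, 216) -> (6, 1512) -> (5, 9072) -> (4, 45360) -> (3, 181440) -> (2, 544320) -> (1, 1088640) -> return 1088640

Answer: 1088640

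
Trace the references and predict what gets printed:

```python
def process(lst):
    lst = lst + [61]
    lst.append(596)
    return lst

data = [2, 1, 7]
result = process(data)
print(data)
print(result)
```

Key concept: rebinding parameter vs mutation.
Step by step:
`data = [2, 1, 7]` → data = [2, 1, 7]
`result = process(data)` → result = [2, 1, 7, 61, 596]
`print(data)` → prints [2, 1, 7]
`print(result)` → prints [2, 1, 7, 61, 596]

Answer:
[2, 1, 7]
[2, 1, 7, 61, 596]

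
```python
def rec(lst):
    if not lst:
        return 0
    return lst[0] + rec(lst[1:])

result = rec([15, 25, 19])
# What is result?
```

15 + 25 + 19 + 0 = 59

Answer: 59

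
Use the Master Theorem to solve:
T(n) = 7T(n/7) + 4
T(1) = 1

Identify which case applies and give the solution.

a=7, b=7, f(n)=4. log_7(7) = 1. Since c=0 < 1, Case 1 applies: T(n) = Θ(n^log_b(a)) = O(n).

Answer: O(n) - Case 1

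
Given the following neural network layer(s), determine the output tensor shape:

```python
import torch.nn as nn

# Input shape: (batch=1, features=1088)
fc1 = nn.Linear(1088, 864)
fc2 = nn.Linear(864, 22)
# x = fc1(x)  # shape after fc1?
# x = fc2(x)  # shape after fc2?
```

Input: (1, 1088) -> after fc1: (1, 864) -> Output: (1, 22)

Answer: (1, 22)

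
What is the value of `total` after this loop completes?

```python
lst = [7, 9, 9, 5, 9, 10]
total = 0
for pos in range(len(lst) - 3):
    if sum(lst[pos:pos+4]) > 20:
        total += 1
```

Count windows with sum > 20
`total` takes the values: 0 → 1 → 2 → 3

Answer: 3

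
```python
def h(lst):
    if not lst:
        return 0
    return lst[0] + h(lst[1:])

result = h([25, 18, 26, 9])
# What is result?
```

25 + 18 + 26 + 9 + 0 = 78

Answer: 78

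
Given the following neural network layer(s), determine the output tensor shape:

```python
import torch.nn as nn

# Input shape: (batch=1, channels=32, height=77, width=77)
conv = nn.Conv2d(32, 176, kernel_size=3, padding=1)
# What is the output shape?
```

Input: (1, 32, 77, 77) -> Output: (1, 176, 77, 77)

Answer: (1, 176, 77, 77)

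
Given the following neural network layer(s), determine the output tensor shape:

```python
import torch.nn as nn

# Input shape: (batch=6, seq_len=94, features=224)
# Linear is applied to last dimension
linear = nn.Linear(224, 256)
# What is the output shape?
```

Input: (6, 94, 224) -> Output: (6, 94, 256)

Answer: (6, 94, 256)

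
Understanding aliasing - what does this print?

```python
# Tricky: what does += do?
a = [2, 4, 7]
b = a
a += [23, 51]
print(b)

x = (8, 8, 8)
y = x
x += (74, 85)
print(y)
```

Key concept: += behavior differs for mutable vs immutable.
Step by step:
`a = [2, 4, 7]` → a = [2, 4, 7]
`b = a` → b = [2, 4, 7] (same object as a)
`a += [23, 51]` → a = [2, 4, 7, 23, 51] (same object as b); b = [2, 4, 7, 23, 51] (same object as a)
`print(b)` → prints [2, 4, 7, 23, 51]
`x = (8, 8, 8)` → x = (8, 8, 8)
`y = x` → y = (8, 8, 8)
`x += (74, 85)` → x = (8, 8, 8, 74, 85)
`print(y)` → prints (8, 8, 8)

Answer:
[2, 4, 7, 23, 51]
(8, 8, 8)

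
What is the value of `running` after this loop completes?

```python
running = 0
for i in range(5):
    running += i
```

Sum of 0 to 4 = 10
`running` takes the values: 0 → 1 → 3 → 6 → 10

Answer: 10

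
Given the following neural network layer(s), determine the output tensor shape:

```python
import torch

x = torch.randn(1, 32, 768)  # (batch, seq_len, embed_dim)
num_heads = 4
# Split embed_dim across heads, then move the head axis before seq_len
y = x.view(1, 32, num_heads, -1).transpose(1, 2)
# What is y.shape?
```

Input: (1, 32, 768) -> head_dim = 768 // 4 = 192; after view: (1, 32, 4, 192) -> after transpose(1, 2): (1, 4, 32, 192) -> Output: (1, 4, 32, 192)

Answer: (1, 4, 32, 192)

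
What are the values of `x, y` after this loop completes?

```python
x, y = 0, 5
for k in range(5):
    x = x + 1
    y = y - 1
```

x goes 0→5, y goes 5→0
`x, y` takes the values: (0, 5) → (1, 5) → (1, 4) → (2, 4) → (2, 3) → (3, 3) → (3, 2) → (4, 2) → (4, 1) → (5, 1) → (5, 0)

Answer: 5, 0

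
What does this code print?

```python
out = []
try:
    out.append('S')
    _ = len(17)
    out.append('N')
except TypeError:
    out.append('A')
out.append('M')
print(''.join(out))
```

Execution trace: 'S' (try body) → 'A' (except TypeError) → 'M' (after the try/except). Output: SAM

Answer: SAM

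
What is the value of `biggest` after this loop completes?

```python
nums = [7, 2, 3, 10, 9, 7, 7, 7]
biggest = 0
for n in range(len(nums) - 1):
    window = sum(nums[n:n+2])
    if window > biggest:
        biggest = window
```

Max sum of 2-element window in [7, 2, 3, 10, 9, 7, 7, 7]
`biggest` takes the values: 0 → 9 → 13 → 19

Answer: 19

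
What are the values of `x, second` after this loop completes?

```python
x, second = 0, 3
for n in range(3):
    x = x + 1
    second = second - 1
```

x goes 0→3, second goes 3→0
`x, second` takes the values: (0, 3) → (1, 3) → (1, 2) → (2, 2) → (2, 1) → (3, 1) → (3, 0)

Answer: 3, 0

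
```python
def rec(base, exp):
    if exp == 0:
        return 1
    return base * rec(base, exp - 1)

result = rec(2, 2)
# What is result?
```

rec(2, 2) = 2 * 2 = 4

Answer: 4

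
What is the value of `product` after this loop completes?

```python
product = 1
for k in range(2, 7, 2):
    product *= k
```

Product of even numbers 2 to 6
`product` takes the values: 1 → 2 → 8 → 48

Answer: 48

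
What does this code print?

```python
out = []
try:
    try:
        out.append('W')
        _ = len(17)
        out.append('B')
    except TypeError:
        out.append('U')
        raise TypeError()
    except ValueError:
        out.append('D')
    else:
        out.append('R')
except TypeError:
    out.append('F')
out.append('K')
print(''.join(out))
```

Execution trace: 'W' (inner try body) → 'U' (inner except TypeError) → 'F' (outer except TypeError) → 'K' (after the try/except). Output: WUFK

Answer: WUFK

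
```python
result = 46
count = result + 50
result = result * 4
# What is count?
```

Trace:
`result = 46` → result = 46
`count = result + 50` → count = 96
`result = result * 4` → result = 184
So count = 96

Answer: 96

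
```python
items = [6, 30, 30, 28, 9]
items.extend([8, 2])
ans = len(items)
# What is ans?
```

Trace:
`items = [6, 30, 30, 28, 9]` → items = [6, 30, 30, 28, 9]
`items.extend([8, 2])` → items = [6, 30, 30, 28, 9, 8, 2]
`ans = len(items)` → ans = 7
So ans = 7

Answer: 7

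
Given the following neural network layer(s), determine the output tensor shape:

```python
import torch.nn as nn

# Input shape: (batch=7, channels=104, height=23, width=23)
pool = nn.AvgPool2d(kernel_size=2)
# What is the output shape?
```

Input: (7, 104, 23, 23) -> Output: (7, 104, 11, 11)

Answer: (7, 104, 11, 11)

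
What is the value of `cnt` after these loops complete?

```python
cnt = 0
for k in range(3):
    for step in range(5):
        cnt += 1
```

3 * 5 = 15
`cnt` takes the values: 0 → 1 → 2 → 3 → 4 → 5 → 6 → 7 → 8 → 9 → 10 → 11 → 12 → 13 → 14 → 15

Answer: 15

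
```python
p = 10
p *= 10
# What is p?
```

Trace:
`p = 10` → p = 10
`p *= 10` → p = 100
So p = 100

Answer: 100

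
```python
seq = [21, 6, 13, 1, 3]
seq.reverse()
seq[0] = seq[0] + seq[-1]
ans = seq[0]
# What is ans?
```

Trace:
`seq = [21, 6, 13, 1, 3]` → seq = [21, 6, 13, 1, 3]
`seq.reverse()` → seq = [3, 1, 13, 6, 21]
`seq[0] = seq[0] + seq[-1]` → seq = [24, 1, 13, 6, 21]
`ans = seq[0]` → ans = 24
So ans = 24

Answer: 24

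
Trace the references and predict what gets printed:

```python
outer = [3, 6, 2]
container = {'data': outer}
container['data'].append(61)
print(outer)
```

Key concept: dict holds reference to list.
Step by step:
`outer = [3, 6, 2]` → outer = [3, 6, 2]
`container = {'data': outer}` → container = {'data': [3, 6, 2]}
`container['data'].append(61)` → outer = [3, 6, 2, 61]; container = {'data': [3, 6, 2, 61]}
`print(outer)` → prints [3, 6, 2, 61]

Answer: [3, 6, 2, 61]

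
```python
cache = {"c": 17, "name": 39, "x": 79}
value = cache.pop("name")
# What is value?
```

Trace:
`cache = {"c": 17, "name": 39, "x": 79}` → cache = {'c': 17, 'name': 39, 'x': 79}
`value = cache.pop("name")` → cache = {'c': 17, 'x': 79}; value = 39
So value = 39

Answer: 39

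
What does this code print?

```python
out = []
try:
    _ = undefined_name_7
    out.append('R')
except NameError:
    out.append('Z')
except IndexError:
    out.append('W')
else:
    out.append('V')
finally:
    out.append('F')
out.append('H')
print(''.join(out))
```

Execution trace: 'Z' (except NameError) → 'F' (finally) → 'H' (after the try/except). Output: ZFH

Answer: ZFH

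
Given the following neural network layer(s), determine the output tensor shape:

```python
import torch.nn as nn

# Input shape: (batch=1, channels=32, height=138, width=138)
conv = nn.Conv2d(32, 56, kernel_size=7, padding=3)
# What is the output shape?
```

Input: (1, 32, 138, 138) -> Output: (1, 56, 138, 138)

Answer: (1, 56, 138, 138)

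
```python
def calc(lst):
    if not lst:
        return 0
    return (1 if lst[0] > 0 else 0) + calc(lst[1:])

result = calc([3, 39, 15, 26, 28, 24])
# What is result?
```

Count of positive elements in [3, 39, 15, 26, 28, 24] = 6

Answer: 6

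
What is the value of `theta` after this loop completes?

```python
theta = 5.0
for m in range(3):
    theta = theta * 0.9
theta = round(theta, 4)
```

Exponential decay: 5.0 * 0.9^3
`theta` takes the values: 5.0 → 4.5 → 4.05 → 3.645

Answer: 3.645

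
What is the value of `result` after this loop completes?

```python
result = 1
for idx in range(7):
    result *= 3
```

3^7 = 2187
`result` takes the values: 1 → 3 → 9 → 27 → 81 → 243 → 729 → 2187

Answer: 2187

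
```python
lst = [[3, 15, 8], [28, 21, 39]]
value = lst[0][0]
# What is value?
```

Trace:
`lst = [[3, 15, 8], [28, 21, 39]]` → lst = [[3, 15, 8], [28, 21, 39]]
`value = lst[0][0]` → value = 3
So value = 3

Answer: 3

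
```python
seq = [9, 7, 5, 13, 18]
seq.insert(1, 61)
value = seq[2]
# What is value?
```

Trace:
`seq = [9, 7, 5, 13, 18]` → seq = [9, 7, 5, 13, 18]
`seq.insert(1, 61)` → seq = [9, 61, 7, 5, 13, 18]
`value = seq[2]` → value = 7
So value = 7

Answer: 7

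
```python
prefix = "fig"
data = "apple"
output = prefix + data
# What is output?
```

Trace:
`prefix = "fig"` → prefix = 'fig'
`data = "apple"` → data = 'apple'
`output = prefix + data` → output = 'figapple'
So output = 'figapple'

Answer: 'figapple'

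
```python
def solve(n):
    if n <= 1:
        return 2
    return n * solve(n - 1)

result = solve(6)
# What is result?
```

solve(6) = 6 * 5 * 4 * 3 * 2 * 2 = 1440

Answer: 1440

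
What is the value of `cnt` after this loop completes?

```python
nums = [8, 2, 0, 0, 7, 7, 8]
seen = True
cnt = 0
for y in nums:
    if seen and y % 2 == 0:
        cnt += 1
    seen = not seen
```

Count even values at even positions
`cnt` takes the values: 0 → 1 → 2 → 3

Answer: 3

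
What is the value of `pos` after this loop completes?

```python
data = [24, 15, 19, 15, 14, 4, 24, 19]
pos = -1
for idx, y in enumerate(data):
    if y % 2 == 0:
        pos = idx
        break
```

First even number index in [24, 15, 19, 15, 14, 4, 24, 19]
`pos` takes the values: -1 → 0

Answer: 0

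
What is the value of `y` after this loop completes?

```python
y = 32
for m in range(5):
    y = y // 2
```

Halve 5 times: 32 // 2^5 = 1
`y` takes the values: 32 → 16 → 8 → 4 → 2 → 1

Answer: 1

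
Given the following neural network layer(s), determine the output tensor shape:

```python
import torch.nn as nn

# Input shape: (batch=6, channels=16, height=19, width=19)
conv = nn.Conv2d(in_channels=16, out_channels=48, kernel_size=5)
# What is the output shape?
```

Input: (6, 16, 19, 19) -> Output: (6, 48, 15, 15)

Answer: (6, 48, 15, 15)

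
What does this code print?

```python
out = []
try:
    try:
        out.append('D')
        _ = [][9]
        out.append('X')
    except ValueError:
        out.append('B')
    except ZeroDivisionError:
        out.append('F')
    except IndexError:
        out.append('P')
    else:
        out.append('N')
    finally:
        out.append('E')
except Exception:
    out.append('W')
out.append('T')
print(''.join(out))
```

Execution trace: 'D' (inner try body) → 'P' (inner except IndexError) → 'E' (inner finally) → 'T' (after the try/except). Output: DPET

Answer: DPET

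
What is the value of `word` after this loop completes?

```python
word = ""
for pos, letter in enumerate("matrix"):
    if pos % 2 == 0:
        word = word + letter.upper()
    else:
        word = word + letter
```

Uppercase even positions in 'matrix'
`word` takes the values: "" → "M" → "Ma" → "MaT" → "MaTr" → "MaTrI" → "MaTrIx"

Answer: "MaTrIx"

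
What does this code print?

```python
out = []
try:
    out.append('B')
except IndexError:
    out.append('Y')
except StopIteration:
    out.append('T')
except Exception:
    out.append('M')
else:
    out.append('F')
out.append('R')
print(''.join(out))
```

Execution trace: 'B' (try body, no exception) → 'F' (else) → 'R' (after the try/except). Output: BFR

Answer: BFR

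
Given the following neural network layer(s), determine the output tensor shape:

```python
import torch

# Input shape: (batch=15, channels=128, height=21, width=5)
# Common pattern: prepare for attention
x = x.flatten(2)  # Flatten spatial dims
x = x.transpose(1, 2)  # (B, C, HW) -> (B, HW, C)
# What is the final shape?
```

Input: (15, 128, 21, 5) -> after flatten(2): (15, 128, 105) -> Output: (15, 105, 128)

Answer: (15, 105, 128)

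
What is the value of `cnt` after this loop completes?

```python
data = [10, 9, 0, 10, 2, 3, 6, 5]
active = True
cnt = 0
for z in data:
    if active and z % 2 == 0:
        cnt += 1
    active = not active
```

Count even values at even positions
`cnt` takes the values: 0 → 1 → 2 → 3 → 4

Answer: 4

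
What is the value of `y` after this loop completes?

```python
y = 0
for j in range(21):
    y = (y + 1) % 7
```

Increment mod 7, 21 times = 0
`y` takes the values: 0 → 1 → 2 → 3 → 4 → 5 → 6 → 0 → 1 → 2 → 3 → 4 → 5 → 6 → 0 → 1 → 2 → 3 → 4 → 5 → 6 → 0

Answer: 0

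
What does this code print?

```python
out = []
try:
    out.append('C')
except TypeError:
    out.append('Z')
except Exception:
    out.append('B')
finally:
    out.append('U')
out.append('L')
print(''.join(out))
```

Execution trace: 'C' (try body, no exception) → 'U' (finally) → 'L' (after the try/except). Output: CUL

Answer: CUL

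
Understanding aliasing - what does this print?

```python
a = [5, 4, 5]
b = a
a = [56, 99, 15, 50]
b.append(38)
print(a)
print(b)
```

Key concept: rebinding vs mutation: a is rebound to a new list, b still points at the original.
Step by step:
`a = [5, 4, 5]` → a = [5, 4, 5]
`b = a` → b = [5, 4, 5] (same object as a)
`a = [56, 99, 15, 50]` → a = [56, 99, 15, 50]
`b.append(38)` → b = [5, 4, 5, 38]
`print(a)` → prints [56, 99, 15, 50]
`print(b)` → prints [5, 4, 5, 38]

Answer:
[56, 99, 15, 50]
[5, 4, 5, 38]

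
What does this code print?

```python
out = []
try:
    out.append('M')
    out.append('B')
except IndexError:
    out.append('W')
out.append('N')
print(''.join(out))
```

Execution trace: 'M' (try body) → 'B' (try body, no exception) → 'N' (after the try/except). Output: MBN

Answer: MBN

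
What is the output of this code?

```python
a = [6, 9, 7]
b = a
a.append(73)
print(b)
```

Key concept: basic list aliasing.
Step by step:
`a = [6, 9, 7]` → a = [6, 9, 7]
`b = a` → b = [6, 9, 7] (same object as a)
`a.append(73)` → a = [6, 9, 7, 73] (same object as b); b = [6, 9, 7, 73] (same object as a)
`print(b)` → prints [6, 9, 7, 73]

Answer: [6, 9, 7, 73]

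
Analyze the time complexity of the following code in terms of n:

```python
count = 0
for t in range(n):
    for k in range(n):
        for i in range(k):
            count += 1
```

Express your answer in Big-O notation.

Each loop level contributes: n × n × n. Multiplying the contributions gives O(n^3).

Answer: O(n^3)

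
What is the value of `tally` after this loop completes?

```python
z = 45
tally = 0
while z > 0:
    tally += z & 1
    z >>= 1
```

Count set bits in 45 (binary: 0b101101)
`tally` takes the values: 0 → 1 → 2 → 3 → 4

Answer: 4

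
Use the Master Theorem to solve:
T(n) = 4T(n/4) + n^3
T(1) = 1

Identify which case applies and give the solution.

a=4, b=4, f(n)=n^3. log_4(4) = 1. Since c=3 > 1 and the regularity condition holds (4(n/4)^3 = (4/4^3)n^3 with 4/4^3 < 1), Case 3 applies: T(n) = Θ(f(n)) = O(n^3).

Answer: O(n^3) - Case 3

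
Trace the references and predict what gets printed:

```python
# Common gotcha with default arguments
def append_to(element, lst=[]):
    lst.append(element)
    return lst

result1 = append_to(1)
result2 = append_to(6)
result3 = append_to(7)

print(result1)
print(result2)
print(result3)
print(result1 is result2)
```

Key concept: mutable default argument gotcha.
Step by step:
`result1 = append_to(1)` → result1 = [1]
`result2 = append_to(6)` → result1 = [1, 6] (same object as result2); result2 = [1, 6] (same object as result1)
`result3 = append_to(7)` → result1 = [1, 6, 7] (same object as result2, result3); result2 = [1, 6, 7] (same object as result1, result3); result3 = [1, 6, 7] (same object as result1, result2)
`print(result1)` → prints [1, 6, 7]
`print(result2)` → prints [1, 6, 7]
`print(result3)` → prints [1, 6, 7]
`print(result1 is result2)` → prints True

Answer:
[1, 6, 7]
[1, 6, 7]
[1, 6, 7]
True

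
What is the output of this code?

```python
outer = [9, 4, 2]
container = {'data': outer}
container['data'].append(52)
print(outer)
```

Key concept: dict holds reference to list.
Step by step:
`outer = [9, 4, 2]` → outer = [9, 4, 2]
`container = {'data': outer}` → container = {'data': [9, 4, 2]}
`container['data'].append(52)` → outer = [9, 4, 2, 52]; container = {'data': [9, 4, 2, 52]}
`print(outer)` → prints [9, 4, 2, 52]

Answer: [9, 4, 2, 52]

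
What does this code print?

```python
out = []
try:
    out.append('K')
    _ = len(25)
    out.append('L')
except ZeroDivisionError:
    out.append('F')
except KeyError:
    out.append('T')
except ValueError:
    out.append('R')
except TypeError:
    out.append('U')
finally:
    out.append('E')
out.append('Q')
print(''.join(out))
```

Execution trace: 'K' (try body) → 'U' (except TypeError) → 'E' (finally) → 'Q' (after the try/except). Output: KUEQ

Answer: KUEQ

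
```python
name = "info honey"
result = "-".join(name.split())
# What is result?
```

Trace:
`name = "info honey"` → name = 'info honey'
`result = "-".join(name.split())` → result = 'info-honey'
So result = 'info-honey'

Answer: 'info-honey'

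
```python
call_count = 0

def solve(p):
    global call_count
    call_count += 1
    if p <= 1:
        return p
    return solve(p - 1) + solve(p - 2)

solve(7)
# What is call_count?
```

Calls(p) = 1 + Calls(p-1) + Calls(p-2); Calls(0)=Calls(1)=1. For p=7 this gives 41.

Answer: 41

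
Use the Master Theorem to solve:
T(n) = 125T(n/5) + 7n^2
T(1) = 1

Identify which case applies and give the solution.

a=125, b=5, f(n)=7n^2. log_5(125) = 3. Since c=2 < 3, Case 1 applies: T(n) = Θ(n^log_b(a)) = O(n^3).

Answer: O(n^3) - Case 1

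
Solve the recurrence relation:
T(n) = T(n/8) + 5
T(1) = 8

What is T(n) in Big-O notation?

Each step divides n by 8 and adds 5. After log_8(n) steps we reach T(1)=8. So T(n) = 5·log_8(n) + 8 = O(log n).

Answer: O(log n)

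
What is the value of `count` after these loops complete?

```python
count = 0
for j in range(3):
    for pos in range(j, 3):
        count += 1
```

Upper triangle: 3 + 2 + ... + 1
`count` takes the values: 0 → 1 → 2 → 3 → 4 → 5 → 6

Answer: 6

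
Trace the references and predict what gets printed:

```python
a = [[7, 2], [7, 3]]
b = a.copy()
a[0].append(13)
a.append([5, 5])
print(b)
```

Key concept: shallow copy with nested lists.
Step by step:
`a = [[7, 2], [7, 3]]` → a = [[7, 2], [7, 3]]
`b = a.copy()` → b = [[7, 2], [7, 3]]
`a[0].append(13)` → a = [[7, 2, 13], [7, 3]]; b = [[7, 2, 13], [7, 3]]
`a.append([5, 5])` → a = [[7, 2, 13], [7, 3], [5, 5]]
`print(b)` → prints [[7, 2, 13], [7, 3]]

Answer: [[7, 2, 13], [7, 3]]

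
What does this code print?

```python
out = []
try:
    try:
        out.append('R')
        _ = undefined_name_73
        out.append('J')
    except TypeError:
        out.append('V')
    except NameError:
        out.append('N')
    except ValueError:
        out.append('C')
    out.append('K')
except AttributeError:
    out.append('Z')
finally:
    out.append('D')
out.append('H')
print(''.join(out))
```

Execution trace: 'R' (inner try body) → 'N' (inner except NameError) → 'K' (try body, no exception) → 'D' (finally) → 'H' (after the try/except). Output: RNKDH

Answer: RNKDH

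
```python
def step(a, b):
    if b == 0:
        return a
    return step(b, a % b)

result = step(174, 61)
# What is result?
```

step(174, 61) -> step(61, 52) -> step(52, 9) -> step(9, 7) -> step(7, 2) -> step(2, 1) -> step(1, 0) -> 1

Answer: 1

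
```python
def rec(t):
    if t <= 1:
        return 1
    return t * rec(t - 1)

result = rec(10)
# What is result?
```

rec(10) = 10 * 9 * 8 * 7 * 6 * 5 * 4 * 3 * 2 * 1 = 3628800

Answer: 3628800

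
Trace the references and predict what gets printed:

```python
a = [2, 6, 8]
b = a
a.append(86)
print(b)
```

Key concept: basic list aliasing.
Step by step:
`a = [2, 6, 8]` → a = [2, 6, 8]
`b = a` → b = [2, 6, 8] (same object as a)
`a.append(86)` → a = [2, 6, 8, 86] (same object as b); b = [2, 6, 8, 86] (same object as a)
`print(b)` → prints [2, 6, 8, 86]

Answer: [2, 6, 8, 86]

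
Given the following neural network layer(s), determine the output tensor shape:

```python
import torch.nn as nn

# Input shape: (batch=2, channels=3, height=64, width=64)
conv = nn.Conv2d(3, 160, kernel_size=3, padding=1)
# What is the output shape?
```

Input: (2, 3, 64, 64) -> Output: (2, 160, 64, 64)

Answer: (2, 160, 64, 64)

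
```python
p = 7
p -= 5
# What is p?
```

Trace:
`p = 7` → p = 7
`p -= 5` → p = 2
So p = 2

Answer: 2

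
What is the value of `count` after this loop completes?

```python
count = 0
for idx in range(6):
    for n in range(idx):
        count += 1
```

Triangle number: 0+1+2+...+5
`count` takes the values: 0 → 1 → 2 → 3 → 4 → 5 → 6 → 7 → 8 → 9 → 10 → 11 → 12 → 13 → 14 → 15

Answer: 15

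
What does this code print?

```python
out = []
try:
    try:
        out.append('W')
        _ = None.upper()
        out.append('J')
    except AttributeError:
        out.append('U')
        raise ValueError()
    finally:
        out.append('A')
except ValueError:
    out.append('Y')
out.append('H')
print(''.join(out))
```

Execution trace: 'W' (inner try body) → 'U' (inner except AttributeError) → 'A' (inner finally) → 'Y' (outer except ValueError) → 'H' (after the try/except). Output: WUAYH

Answer: WUAYH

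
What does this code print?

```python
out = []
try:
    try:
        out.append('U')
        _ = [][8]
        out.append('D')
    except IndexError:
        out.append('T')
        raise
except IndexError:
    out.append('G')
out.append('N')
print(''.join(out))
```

Execution trace: 'U' (try body) → 'T' (except IndexError) → 'G' (outer except IndexError) → 'N' (after the try/except). Output: UTGN

Answer: UTGN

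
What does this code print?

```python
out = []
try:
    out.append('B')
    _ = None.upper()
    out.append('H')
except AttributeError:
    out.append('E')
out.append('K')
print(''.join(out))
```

Execution trace: 'B' (try body) → 'E' (except AttributeError) → 'K' (after the try/except). Output: BEK

Answer: BEK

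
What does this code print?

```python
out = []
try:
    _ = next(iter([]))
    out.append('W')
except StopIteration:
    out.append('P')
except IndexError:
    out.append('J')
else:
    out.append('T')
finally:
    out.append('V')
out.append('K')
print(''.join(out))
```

Execution trace: 'P' (except StopIteration) → 'V' (finally) → 'K' (after the try/except). Output: PVK

Answer: PVK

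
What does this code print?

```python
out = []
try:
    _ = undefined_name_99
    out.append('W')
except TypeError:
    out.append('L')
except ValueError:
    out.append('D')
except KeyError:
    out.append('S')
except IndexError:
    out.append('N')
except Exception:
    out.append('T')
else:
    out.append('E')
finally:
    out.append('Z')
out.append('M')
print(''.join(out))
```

Execution trace: 'T' (except Exception) → 'Z' (finally) → 'M' (after the try/except). Output: TZM

Answer: TZM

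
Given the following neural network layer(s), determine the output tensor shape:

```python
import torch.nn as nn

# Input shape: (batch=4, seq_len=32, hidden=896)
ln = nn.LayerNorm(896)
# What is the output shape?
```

Input: (4, 32, 896) -> Output: (4, 32, 896)

Answer: (4, 32, 896)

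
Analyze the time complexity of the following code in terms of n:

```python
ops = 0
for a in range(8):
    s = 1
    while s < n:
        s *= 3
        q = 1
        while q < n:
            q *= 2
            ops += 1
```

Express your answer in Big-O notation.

Each loop level contributes: 1 × log n × log n. Multiplying the contributions gives O(log² n).

Answer: O(log² n)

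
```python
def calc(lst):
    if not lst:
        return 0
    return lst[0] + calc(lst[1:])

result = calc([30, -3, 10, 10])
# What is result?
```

30 + (-3) + 10 + 10 + 0 = 47

Answer: 47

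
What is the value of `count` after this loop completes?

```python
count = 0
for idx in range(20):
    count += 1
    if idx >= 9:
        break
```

Loop breaks when idx reaches 9, count is 10
`count` takes the values: 0 → 1 → 2 → 3 → 4 → 5 → 6 → 7 → 8 → 9 → 10

Answer: 10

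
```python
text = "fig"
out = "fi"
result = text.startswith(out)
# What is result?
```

Trace:
`text = "fig"` → text = 'fig'
`out = "fi"` → out = 'fi'
`result = text.startswith(out)` → result = True
So result = True

Answer: True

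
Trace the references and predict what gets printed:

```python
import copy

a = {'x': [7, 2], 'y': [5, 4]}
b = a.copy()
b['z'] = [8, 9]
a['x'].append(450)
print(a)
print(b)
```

Key concept: shallow copy of dict with mutable values.
Step by step:
`a = {'x': [7, 2], 'y': [5, 4]}` → a = {'x': [7, 2], 'y': [5, 4]}
`b = a.copy()` → b = {'x': [7, 2], 'y': [5, 4]}
`b['z'] = [8, 9]` → b = {'x': [7, 2], 'y': [5, 4], 'z': [8, 9]}
`a['x'].append(450)` → a = {'x': [7, 2, 450], 'y': [5, 4]}; b = {'x': [7, 2, 450], 'y': [5, 4], 'z': [8, 9]}
`print(a)` → prints {'x': [7, 2, 450], 'y': [5, 4]}
`print(b)` → prints {'x': [7, 2, 450], 'y': [5, 4], 'z': [8, 9]}

Answer:
{'x': [7, 2, 450], 'y': [5, 4]}
{'x': [7, 2, 450], 'y': [5, 4], 'z': [8, 9]}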